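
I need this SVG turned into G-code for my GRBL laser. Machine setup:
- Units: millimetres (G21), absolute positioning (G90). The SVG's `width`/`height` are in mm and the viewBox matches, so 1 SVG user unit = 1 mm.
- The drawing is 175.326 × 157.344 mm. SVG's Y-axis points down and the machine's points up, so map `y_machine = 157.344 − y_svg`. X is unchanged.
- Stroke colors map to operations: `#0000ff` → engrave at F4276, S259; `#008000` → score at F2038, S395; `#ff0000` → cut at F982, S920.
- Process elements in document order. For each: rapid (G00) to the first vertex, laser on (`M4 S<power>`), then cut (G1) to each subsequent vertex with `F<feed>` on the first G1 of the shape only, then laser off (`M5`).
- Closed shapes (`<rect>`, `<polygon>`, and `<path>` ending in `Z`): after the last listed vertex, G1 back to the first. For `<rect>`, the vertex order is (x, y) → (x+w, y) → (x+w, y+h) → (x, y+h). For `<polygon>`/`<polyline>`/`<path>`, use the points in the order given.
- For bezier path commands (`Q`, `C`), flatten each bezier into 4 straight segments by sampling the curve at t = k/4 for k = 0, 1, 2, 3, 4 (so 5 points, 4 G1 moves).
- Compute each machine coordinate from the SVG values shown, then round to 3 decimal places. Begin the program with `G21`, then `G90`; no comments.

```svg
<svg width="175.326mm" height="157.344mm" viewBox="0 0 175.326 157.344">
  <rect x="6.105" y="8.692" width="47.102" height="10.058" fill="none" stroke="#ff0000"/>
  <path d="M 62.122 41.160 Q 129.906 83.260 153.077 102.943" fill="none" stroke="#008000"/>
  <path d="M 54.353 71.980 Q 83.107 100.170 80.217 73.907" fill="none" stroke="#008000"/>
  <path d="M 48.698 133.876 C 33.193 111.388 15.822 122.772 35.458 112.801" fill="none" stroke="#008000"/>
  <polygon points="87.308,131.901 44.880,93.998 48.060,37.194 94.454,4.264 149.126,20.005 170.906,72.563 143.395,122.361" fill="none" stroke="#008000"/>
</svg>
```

G21
G90
G00 X6.105 Y148.652
M4 S920
G1 X53.207 Y148.652 F982
G1 X53.207 Y138.594
G1 X6.105 Y138.594
G1 X6.105 Y148.652
M5
G00 X62.122 Y116.184
M4 S395
G1 X93.226 Y96.535 F2038
G1 X118.753 Y79.688
G1 X138.703 Y65.644
G1 X153.077 Y54.401
M5
G00 X54.353 Y85.364
M4 S395
G1 X66.752 Y74.672 F2038
G1 X75.196 Y70.787
G1 X79.684 Y73.709
G1 X80.217 Y83.437
M5
G00 X48.698 Y23.468
M4 S395
G1 X37.327 Y34.846 F2038
G1 X28.900 Y38.699
G1 X27.062 Y40.206
G1 X35.458 Y44.543
M5
G00 X87.308 Y25.443
M4 S395
G1 X44.880 Y63.346 F2038
G1 X48.060 Y120.150
G1 X94.454 Y153.080
G1 X149.126 Y137.339
G1 X170.906 Y84.781
G1 X143.395 Y34.983
G1 X87.308 Y25.443
M5

viewBox `0 0 175.326 157.344` with mm width/height → 1 unit = 1 mm. Flip: y_m = 157.344 − y_svg.

**Shape 1** — `<rect>` rectangle, stroke `#ff0000` → cut (S920, F982). Machine vertices: (6.105,148.652) → (53.207,148.652) → (53.207,138.594) → (6.105,138.594) → (6.105,148.652). Closed: final G1 returns to the first vertex.

**Shape 2** — `<path>` quadratic bezier, stroke `#008000` → score (S395, F2038). Control points (SVG): P0=(62.122,41.160), P1=(129.906,83.260), P2=(153.077,102.943); sampled at t=k/4. Machine vertices: (62.122,116.184) → (93.226,96.535) → (118.753,79.688) → (138.703,65.644) → (153.077,54.401). Open path.

**Shape 3** — `<path>` quadratic bezier, stroke `#008000` → score (S395, F2038). Control points (SVG): P0=(54.353,71.980), P1=(83.107,100.170), P2=(80.217,73.907); sampled at t=k/4. Machine vertices: (54.353,85.364) → (66.752,74.672) → (75.196,70.787) → (79.684,73.709) → (80.217,83.437). Open path.

**Shape 4** — `<path>` cubic bezier, stroke `#008000` → score (S395, F2038). Control points (SVG): P0=(48.698,133.876), P1=(33.193,111.388), P2=(15.822,122.772), P3=(35.458,112.801); sampled at t=k/4. Machine vertices: (48.698,23.468) → (37.327,34.846) → (28.900,38.699) → (27.062,40.206) → (35.458,44.543). Open path.

**Shape 5** — `<polygon>` regular polygon, stroke `#008000` → score (S395, F2038). Machine vertices: (87.308,25.443) → (44.880,63.346) → (48.060,120.150) → (94.454,153.080) → (149.126,137.339) → (170.906,84.781) → (143.395,34.983) → (87.308,25.443). Closed: final G1 returns to the first vertex.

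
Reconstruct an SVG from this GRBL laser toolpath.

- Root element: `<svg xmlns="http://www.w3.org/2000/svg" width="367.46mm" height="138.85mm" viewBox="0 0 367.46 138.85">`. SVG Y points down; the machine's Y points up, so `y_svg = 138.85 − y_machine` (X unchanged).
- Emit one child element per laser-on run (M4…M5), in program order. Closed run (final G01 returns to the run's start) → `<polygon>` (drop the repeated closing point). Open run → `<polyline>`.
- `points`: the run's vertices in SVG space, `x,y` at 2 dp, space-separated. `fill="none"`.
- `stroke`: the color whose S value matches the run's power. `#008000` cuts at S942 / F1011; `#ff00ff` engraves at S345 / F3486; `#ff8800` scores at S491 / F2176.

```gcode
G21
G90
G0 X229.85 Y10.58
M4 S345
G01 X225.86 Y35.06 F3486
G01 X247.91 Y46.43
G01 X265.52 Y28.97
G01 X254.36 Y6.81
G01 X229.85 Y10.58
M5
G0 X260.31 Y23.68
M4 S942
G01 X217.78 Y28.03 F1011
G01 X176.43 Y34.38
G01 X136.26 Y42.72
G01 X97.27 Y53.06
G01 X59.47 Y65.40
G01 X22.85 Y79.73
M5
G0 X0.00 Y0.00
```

Machine Y-up, SVG Y-down with viewBox height 138.85, so y_svg = 138.85 − y_machine; X carries over.

Run 1: power S345 maps to stroke `#ff00ff` (engrave). The run returns to its start, so emit a `<polygon>` with points (Y-flipped): 229.85,128.27 225.86,103.79 247.91,92.42 265.52,109.88 254.36,132.04.

Run 2: power S942 maps to stroke `#008000` (cut). The run is open, so emit a `<polyline>` with points (Y-flipped): 260.31,115.17 217.78,110.82 176.43,104.47 136.26,96.13 97.27,85.79 59.47,73.45 22.85,59.12.

<svg xmlns="http://www.w3.org/2000/svg" width="367.46mm" height="138.85mm" viewBox="0 0 367.46 138.85">
  <polygon points="229.85,128.27 225.86,103.79 247.91,92.42 265.52,109.88 254.36,132.04" fill="none" stroke="#ff00ff"/>
  <polyline points="260.31,115.17 217.78,110.82 176.43,104.47 136.26,96.13 97.27,85.79 59.47,73.45 22.85,59.12" fill="none" stroke="#008000"/>
</svg>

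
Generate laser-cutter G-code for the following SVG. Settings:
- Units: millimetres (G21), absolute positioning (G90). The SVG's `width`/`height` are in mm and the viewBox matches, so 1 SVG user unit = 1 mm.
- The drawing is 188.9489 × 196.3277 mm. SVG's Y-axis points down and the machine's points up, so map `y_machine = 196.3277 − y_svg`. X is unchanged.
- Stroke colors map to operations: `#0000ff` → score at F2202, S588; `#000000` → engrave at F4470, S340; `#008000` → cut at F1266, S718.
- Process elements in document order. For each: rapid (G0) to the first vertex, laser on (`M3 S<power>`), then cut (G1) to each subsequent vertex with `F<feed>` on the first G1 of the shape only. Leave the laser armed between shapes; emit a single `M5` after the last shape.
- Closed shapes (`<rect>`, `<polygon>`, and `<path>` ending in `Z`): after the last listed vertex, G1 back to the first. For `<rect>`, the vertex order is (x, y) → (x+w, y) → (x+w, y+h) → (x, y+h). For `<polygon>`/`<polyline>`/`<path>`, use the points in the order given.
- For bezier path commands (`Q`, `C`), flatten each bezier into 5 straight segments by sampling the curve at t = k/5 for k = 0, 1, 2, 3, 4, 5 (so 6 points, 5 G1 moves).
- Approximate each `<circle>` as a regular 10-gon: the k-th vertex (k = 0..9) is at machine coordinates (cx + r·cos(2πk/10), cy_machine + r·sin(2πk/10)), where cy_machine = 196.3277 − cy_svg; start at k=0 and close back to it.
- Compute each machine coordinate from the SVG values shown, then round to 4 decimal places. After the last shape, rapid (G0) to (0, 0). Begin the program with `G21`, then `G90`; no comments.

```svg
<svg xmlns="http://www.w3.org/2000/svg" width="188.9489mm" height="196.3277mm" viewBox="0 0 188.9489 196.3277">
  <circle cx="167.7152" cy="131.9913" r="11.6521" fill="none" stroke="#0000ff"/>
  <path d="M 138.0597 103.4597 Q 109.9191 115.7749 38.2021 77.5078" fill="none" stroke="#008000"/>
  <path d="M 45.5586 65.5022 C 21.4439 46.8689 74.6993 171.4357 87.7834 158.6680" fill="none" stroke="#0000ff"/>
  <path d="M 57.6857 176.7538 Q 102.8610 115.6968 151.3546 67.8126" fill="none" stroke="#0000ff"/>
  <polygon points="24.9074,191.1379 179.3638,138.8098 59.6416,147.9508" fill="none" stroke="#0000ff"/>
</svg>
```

G21
G90
G0 X179.3673 Y64.3364
M3 S588
G1 X177.1419 Y71.1853 F2202
G1 X171.3159 Y75.4182
G1 X164.1145 Y75.4182
G1 X158.2885 Y71.1853
G1 X156.0631 Y64.3364
G1 X158.2885 Y57.4875
G1 X164.1145 Y53.2546
G1 X171.3159 Y53.2546
G1 X177.1419 Y57.4875
G1 X179.3673 Y64.3364
G0 X138.0597 Y92.8680
M3 S718
G1 X125.0604 Y89.9652 F1266
G1 X108.5750 Y91.1090
G1 X88.6035 Y96.2994
G1 X65.1458 Y105.5364
G1 X38.2021 Y118.8199
G0 X45.5586 Y130.8255
M3 S588
G1 X39.4339 Y127.0657 F2202
G1 X46.2360 Y102.4036
G1 X60.3229 Y70.3048
G1 X76.0527 Y44.2349
G1 X87.7834 Y37.6597
G0 X57.6857 Y19.5739
M3 S588
G1 X75.8886 Y43.4698 F2202
G1 X94.3569 Y66.3119
G1 X113.0906 Y88.1001
G1 X132.0899 Y108.8345
G1 X151.3546 Y128.5151
G0 X24.9074 Y5.1898
M3 S588
G1 X179.3638 Y57.5179 F2202
G1 X59.6416 Y48.3769
G1 X24.9074 Y5.1898
M5
G0 X0.0000 Y0.0000

Since the viewBox matches the mm dimensions, user units are millimetres directly. The only transform is the Y-flip y_m = 196.3277 − y_svg.

Shape 1 is a circle drawn with `<circle>`. Its stroke #0000ff means score at S588, F2202. After flipping Y the toolpath is (179.3673,64.3364) → (177.1419,71.1853) → (171.3159,75.4182) → (164.1145,75.4182) → (158.2885,71.1853) → (156.0631,64.3364) → (158.2885,57.4875) → (164.1145,53.2546) → (171.3159,53.2546) → (177.1419,57.4875) → (179.3673,64.3364), returning to the start.

Shape 2 is a quadratic bezier drawn with `<path>`. Its stroke #008000 means cut at S718, F1266. After flipping Y the toolpath is (138.0597,92.8680) → (125.0604,89.9652) → (108.5750,91.1090) → (88.6035,96.2994) → (65.1458,105.5364) → (38.2021,118.8199).

Shape 3 is a cubic bezier drawn with `<path>`. Its stroke #0000ff means score at S588, F2202. After flipping Y the toolpath is (45.5586,130.8255) → (39.4339,127.0657) → (46.2360,102.4036) → (60.3229,70.3048) → (76.0527,44.2349) → (87.7834,37.6597).

Shape 4 is a quadratic bezier drawn with `<path>`. Its stroke #0000ff means score at S588, F2202. After flipping Y the toolpath is (57.6857,19.5739) → (75.8886,43.4698) → (94.3569,66.3119) → (113.0906,88.1001) → (132.0899,108.8345) → (151.3546,128.5151).

Shape 5 is a closed polygon drawn with `<polygon>`. Its stroke #0000ff means score at S588, F2202. After flipping Y the toolpath is (24.9074,5.1898) → (179.3638,57.5179) → (59.6416,48.3769) → (24.9074,5.1898), returning to the start.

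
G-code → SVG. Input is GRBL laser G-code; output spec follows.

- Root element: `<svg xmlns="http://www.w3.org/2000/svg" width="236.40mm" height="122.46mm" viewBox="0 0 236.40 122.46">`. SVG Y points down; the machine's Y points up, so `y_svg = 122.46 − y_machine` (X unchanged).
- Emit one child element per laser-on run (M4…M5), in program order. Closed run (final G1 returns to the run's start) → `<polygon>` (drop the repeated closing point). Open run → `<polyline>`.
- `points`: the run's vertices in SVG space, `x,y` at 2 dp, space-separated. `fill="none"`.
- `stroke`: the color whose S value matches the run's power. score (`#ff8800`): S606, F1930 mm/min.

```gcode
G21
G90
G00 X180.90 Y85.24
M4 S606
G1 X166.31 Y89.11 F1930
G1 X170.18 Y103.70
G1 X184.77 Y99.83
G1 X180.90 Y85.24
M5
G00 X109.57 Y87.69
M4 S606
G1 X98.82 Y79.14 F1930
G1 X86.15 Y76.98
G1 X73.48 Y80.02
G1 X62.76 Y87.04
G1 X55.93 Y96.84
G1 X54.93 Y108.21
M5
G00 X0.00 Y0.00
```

Machine Y-up, SVG Y-down with viewBox height 122.46, so y_svg = 122.46 − y_machine; X carries over. Every run uses S606, so all elements get stroke `#ff8800` (score).

Run 1: The run returns to its start, so emit a `<polygon>` with points (Y-flipped): 180.90,37.22 166.31,33.35 170.18,18.76 184.77,22.63.

Run 2: The run is open, so emit a `<polyline>` with points (Y-flipped): 109.57,34.77 98.82,43.32 86.15,45.48 73.48,42.44 62.76,35.42 55.93,25.62 54.93,14.25.

<svg xmlns="http://www.w3.org/2000/svg" width="236.40mm" height="122.46mm" viewBox="0 0 236.40 122.46">
  <polygon points="180.90,37.22 166.31,33.35 170.18,18.76 184.77,22.63" fill="none" stroke="#ff8800"/>
  <polyline points="109.57,34.77 98.82,43.32 86.15,45.48 73.48,42.44 62.76,35.42 55.93,25.62 54.93,14.25" fill="none" stroke="#ff8800"/>
</svg>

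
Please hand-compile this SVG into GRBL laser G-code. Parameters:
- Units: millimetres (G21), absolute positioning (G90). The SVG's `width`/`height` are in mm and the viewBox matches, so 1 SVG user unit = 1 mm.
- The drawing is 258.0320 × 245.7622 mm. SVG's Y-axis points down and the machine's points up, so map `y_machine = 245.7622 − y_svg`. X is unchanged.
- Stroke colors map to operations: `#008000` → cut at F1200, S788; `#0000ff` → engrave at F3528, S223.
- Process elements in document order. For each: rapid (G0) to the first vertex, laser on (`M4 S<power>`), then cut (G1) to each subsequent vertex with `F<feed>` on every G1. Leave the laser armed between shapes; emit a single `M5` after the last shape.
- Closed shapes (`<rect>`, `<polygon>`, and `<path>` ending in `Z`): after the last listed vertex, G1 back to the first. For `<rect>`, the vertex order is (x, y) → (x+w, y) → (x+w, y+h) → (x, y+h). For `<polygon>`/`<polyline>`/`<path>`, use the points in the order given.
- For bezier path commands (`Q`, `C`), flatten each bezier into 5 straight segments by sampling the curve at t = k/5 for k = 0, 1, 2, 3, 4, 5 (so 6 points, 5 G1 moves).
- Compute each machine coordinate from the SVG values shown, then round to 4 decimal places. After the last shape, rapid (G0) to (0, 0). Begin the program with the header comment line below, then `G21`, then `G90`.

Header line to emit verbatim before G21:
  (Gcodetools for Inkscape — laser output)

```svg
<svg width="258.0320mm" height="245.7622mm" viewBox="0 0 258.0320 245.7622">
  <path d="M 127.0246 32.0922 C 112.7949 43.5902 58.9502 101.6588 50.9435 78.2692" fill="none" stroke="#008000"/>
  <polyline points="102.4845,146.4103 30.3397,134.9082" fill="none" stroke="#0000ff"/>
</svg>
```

(Gcodetools for Inkscape — laser output)
G21
G90
G0 X127.0246 Y213.6700
M4 S788
G1 X114.4166 Y202.2070 F1200
G1 X96.4028 Y185.7124 F1200
G1 X77.0848 Y170.3316 F1200
G1 X60.5645 Y162.2100 F1200
G1 X50.9435 Y167.4930 F1200
G0 X102.4845 Y99.3519
M4 S223
G1 X30.3397 Y110.8540 F3528
M5
G0 X0.0000 Y0.0000

viewBox `0 0 258.0320 245.7622` with mm width/height → 1 unit = 1 mm. Flip: y_m = 245.7622 − y_svg.

**Shape 1** — `<path>` cubic bezier, stroke `#008000` → cut (S788, F1200). Control points (SVG): P0=(127.0246,32.0922), P1=(112.7949,43.5902), P2=(58.9502,101.6588), P3=(50.9435,78.2692); sampled at t=k/5. Machine vertices: (127.0246,213.6700) → (114.4166,202.2070) → (96.4028,185.7124) → (77.0848,170.3316) → (60.5645,162.2100) → (50.9435,167.4930). Open path.

**Shape 2** — `<polyline>` line segment, stroke `#0000ff` → engrave (S223, F3528). Machine vertices: (102.4845,99.3519) → (30.3397,110.8540). Open path.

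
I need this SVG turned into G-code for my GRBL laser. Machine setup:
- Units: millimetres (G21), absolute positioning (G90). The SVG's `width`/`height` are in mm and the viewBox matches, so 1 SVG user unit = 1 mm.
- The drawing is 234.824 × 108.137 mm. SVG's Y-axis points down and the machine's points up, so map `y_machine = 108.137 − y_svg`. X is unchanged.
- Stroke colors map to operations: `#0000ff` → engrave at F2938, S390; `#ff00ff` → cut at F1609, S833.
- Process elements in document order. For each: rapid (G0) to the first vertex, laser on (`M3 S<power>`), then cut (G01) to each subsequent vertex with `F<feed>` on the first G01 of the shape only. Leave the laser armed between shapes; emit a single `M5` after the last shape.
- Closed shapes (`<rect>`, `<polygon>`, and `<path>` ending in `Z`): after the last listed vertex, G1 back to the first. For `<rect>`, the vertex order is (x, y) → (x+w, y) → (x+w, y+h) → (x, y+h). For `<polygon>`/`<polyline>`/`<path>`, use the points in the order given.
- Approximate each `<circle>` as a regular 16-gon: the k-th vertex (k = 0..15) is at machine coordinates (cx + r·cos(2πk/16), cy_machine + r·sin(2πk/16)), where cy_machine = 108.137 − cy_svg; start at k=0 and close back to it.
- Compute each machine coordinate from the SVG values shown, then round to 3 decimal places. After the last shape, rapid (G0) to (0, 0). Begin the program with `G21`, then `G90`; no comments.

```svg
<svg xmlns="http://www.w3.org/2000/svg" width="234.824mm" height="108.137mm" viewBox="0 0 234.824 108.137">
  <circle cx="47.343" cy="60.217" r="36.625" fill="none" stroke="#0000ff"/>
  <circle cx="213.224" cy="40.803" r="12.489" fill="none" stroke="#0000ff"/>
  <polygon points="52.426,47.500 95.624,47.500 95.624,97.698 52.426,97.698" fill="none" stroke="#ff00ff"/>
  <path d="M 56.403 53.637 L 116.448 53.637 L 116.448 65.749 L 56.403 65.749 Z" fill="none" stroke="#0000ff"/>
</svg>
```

G21
G90
G0 X83.968 Y47.920
M3 S390
G01 X81.180 Y61.936 F2938
G01 X73.241 Y73.818
G01 X61.359 Y81.757
G01 X47.343 Y84.545
G01 X33.327 Y81.757
G01 X21.445 Y73.818
G01 X13.506 Y61.936
G01 X10.718 Y47.920
G01 X13.506 Y33.904
G01 X21.445 Y22.022
G01 X33.327 Y14.083
G01 X47.343 Y11.295
G01 X61.359 Y14.083
G01 X73.241 Y22.022
G01 X81.180 Y33.904
G01 X83.968 Y47.920
G0 X225.713 Y67.334
M3 S390
G01 X224.762 Y72.113 F2938
G01 X222.055 Y76.165
G01 X218.003 Y78.872
G01 X213.224 Y79.823
G01 X208.445 Y78.872
G01 X204.393 Y76.165
G01 X201.686 Y72.113
G01 X200.735 Y67.334
G01 X201.686 Y62.555
G01 X204.393 Y58.503
G01 X208.445 Y55.796
G01 X213.224 Y54.845
G01 X218.003 Y55.796
G01 X222.055 Y58.503
G01 X224.762 Y62.555
G01 X225.713 Y67.334
G0 X52.426 Y60.637
M3 S833
G01 X95.624 Y60.637 F1609
G01 X95.624 Y10.439
G01 X52.426 Y10.439
G01 X52.426 Y60.637
G0 X56.403 Y54.500
M3 S390
G01 X116.448 Y54.500 F2938
G01 X116.448 Y42.388
G01 X56.403 Y42.388
G01 X56.403 Y54.500
M5
G0 X0.000 Y0.000

1 u = 1 mm; y_m = 108.137 − y.

[1] `<circle>` circle, #0000ff→engrave S390 F2938: (83.968,47.920) → (81.180,61.936) → (73.241,73.818) → (61.359,81.757) → (47.343,84.545) → (33.327,81.757) → (21.445,73.818) → (13.506,61.936) → (10.718,47.920) → (13.506,33.904) → (21.445,22.022) → (33.327,14.083) → (47.343,11.295) → (61.359,14.083) → (73.241,22.022) → (81.180,33.904) → (83.968,47.920) (closed)

[2] `<circle>` circle, #0000ff→engrave S390 F2938: (225.713,67.334) → (224.762,72.113) → (222.055,76.165) → (218.003,78.872) → (213.224,79.823) → (208.445,78.872) → (204.393,76.165) → (201.686,72.113) → (200.735,67.334) → (201.686,62.555) → (204.393,58.503) → (208.445,55.796) → (213.224,54.845) → (218.003,55.796) → (222.055,58.503) → (224.762,62.555) → (225.713,67.334) (closed)

[3] `<polygon>` rectangle, #ff00ff→cut S833 F1609: (52.426,60.637) → (95.624,60.637) → (95.624,10.439) → (52.426,10.439) → (52.426,60.637) (closed)

[4] `<path>` rectangle, #0000ff→engrave S390 F2938: (56.403,54.500) → (116.448,54.500) → (116.448,42.388) → (56.403,42.388) → (56.403,54.500) (closed)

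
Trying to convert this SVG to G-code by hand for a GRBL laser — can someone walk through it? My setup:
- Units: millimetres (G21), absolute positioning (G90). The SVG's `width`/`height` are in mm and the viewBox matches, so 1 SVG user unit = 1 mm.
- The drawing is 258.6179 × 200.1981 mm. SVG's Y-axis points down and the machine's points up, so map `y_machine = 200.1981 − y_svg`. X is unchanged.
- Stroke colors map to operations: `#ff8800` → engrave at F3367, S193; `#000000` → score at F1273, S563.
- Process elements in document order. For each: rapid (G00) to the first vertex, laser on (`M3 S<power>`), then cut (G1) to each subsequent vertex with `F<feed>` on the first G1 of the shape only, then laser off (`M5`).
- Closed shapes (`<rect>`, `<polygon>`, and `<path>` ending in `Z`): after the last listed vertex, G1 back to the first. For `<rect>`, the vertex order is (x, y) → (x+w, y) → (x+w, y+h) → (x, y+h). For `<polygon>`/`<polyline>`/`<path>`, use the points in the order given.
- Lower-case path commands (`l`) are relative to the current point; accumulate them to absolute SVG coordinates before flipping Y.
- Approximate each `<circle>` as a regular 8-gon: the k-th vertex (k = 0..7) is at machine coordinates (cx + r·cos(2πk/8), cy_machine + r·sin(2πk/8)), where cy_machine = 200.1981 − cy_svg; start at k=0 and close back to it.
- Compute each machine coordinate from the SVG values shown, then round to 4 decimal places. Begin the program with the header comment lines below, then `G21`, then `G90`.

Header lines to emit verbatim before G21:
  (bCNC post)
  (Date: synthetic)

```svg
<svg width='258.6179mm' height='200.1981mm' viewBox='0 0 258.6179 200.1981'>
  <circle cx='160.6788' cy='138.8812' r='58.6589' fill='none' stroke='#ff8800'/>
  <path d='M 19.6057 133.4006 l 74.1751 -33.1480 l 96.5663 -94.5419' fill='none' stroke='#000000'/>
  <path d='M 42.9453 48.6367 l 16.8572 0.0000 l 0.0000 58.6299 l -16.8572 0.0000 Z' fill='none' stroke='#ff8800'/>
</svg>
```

(bCNC post)
(Date: synthetic)
G21
G90
G00 X219.3377 Y61.3169
M3 S193
G1 X202.1569 Y102.7950 F3367
G1 X160.6788 Y119.9758
G1 X119.2007 Y102.7950
G1 X102.0199 Y61.3169
G1 X119.2007 Y19.8388
G1 X160.6788 Y2.6580
G1 X202.1569 Y19.8388
G1 X219.3377 Y61.3169
M5
G00 X19.6057 Y66.7975
M3 S563
G1 X93.7808 Y99.9455 F1273
G1 X190.3471 Y194.4874
M5
G00 X42.9453 Y151.5614
M3 S193
G1 X59.8025 Y151.5614 F3367
G1 X59.8025 Y92.9315
G1 X42.9453 Y92.9315
G1 X42.9453 Y151.5614
M5

Since the viewBox matches the mm dimensions, user units are millimetres directly. The only transform is the Y-flip y_m = 200.1981 − y_svg.

Shape 1 is a circle drawn with `<circle>`. Its stroke #ff8800 means engrave at S193, F3367. After flipping Y the toolpath is (219.3377,61.3169) → (202.1569,102.7950) → (160.6788,119.9758) → (119.2007,102.7950) → (102.0199,61.3169) → (119.2007,19.8388) → (160.6788,2.6580) → (202.1569,19.8388) → (219.3377,61.3169), returning to the start.

Shape 2 is a open polyline drawn with `<path>`. Its stroke #000000 means score at S563, F1273. After flipping Y the toolpath is (19.6057,66.7975) → (93.7808,99.9455) → (190.3471,194.4874).

Shape 3 is a rectangle drawn with `<path>`. Its stroke #ff8800 means engrave at S193, F3367. After flipping Y the toolpath is (42.9453,151.5614) → (59.8025,151.5614) → (59.8025,92.9315) → (42.9453,92.9315) → (42.9453,151.5614), returning to the start.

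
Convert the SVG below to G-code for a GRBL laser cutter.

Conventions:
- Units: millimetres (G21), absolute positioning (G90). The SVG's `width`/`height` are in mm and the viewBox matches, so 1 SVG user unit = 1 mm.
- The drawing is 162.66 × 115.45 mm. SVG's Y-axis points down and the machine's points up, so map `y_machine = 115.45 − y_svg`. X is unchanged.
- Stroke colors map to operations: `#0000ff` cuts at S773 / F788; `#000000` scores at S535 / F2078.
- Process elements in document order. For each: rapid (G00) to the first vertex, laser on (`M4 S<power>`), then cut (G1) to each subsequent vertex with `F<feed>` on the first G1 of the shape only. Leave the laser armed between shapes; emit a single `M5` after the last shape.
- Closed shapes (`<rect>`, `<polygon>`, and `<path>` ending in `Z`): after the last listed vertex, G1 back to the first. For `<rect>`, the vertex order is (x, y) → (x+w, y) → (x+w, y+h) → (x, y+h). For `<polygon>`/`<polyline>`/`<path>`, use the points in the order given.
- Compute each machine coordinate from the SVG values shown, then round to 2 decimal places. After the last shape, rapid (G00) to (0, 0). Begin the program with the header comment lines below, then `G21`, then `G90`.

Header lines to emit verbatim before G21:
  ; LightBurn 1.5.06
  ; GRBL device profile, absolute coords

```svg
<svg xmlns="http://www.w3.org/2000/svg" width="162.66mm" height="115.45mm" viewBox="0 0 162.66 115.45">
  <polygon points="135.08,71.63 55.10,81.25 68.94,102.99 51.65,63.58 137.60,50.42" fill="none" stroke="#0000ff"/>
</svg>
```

; LightBurn 1.5.06
; GRBL device profile, absolute coords
G21
G90
G00 X135.08 Y43.82
M4 S773
G1 X55.10 Y34.20 F788
G1 X68.94 Y12.46
G1 X51.65 Y51.87
G1 X137.60 Y65.03
G1 X135.08 Y43.82
M5
G00 X0.00 Y0.00

1 u = 1 mm; y_m = 115.45 − y.

[1] `<polygon>` closed polygon, #0000ff→cut S773 F788: (135.08,43.82) → (55.10,34.20) → (68.94,12.46) → (51.65,51.87) → (137.60,65.03) → (135.08,43.82) (closed)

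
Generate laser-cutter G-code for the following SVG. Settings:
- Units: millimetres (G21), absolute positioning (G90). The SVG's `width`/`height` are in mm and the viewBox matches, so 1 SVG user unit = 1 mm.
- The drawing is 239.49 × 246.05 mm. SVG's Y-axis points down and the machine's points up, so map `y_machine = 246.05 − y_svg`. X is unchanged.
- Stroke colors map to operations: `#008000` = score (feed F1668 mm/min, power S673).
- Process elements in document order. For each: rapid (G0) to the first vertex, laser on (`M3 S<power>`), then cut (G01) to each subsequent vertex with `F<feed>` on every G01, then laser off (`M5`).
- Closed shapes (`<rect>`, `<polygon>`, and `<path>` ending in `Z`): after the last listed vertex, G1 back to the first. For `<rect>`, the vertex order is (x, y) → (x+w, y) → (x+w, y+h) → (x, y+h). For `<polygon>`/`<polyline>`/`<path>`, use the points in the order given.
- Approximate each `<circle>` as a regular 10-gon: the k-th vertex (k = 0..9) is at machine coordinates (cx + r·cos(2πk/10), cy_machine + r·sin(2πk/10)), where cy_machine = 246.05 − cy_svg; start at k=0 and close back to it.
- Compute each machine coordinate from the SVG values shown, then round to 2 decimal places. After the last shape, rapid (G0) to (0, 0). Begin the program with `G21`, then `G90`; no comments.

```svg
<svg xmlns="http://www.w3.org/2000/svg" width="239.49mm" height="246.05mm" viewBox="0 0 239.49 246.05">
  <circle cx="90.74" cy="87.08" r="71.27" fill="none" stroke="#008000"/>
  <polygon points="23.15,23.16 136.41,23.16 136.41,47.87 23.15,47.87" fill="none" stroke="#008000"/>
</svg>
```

1 u = 1 mm; y_m = 246.05 − y.

[1] `<circle>` circle, #008000→score S673 F1668: (162.01,158.97) → (148.40,200.86) → (112.76,226.75) → (68.72,226.75) → (33.08,200.86) → (19.47,158.97) → (33.08,117.08) → (68.72,91.19) → (112.76,91.19) → (148.40,117.08) → (162.01,158.97) (closed)

[2] `<polygon>` rectangle, #008000→score S673 F1668: (23.15,222.89) → (136.41,222.89) → (136.41,198.18) → (23.15,198.18) → (23.15,222.89) (closed)

G21
G90
G0 X162.01 Y158.97
M3 S673
G01 X148.40 Y200.86 F1668
G01 X112.76 Y226.75 F1668
G01 X68.72 Y226.75 F1668
G01 X33.08 Y200.86 F1668
G01 X19.47 Y158.97 F1668
G01 X33.08 Y117.08 F1668
G01 X68.72 Y91.19 F1668
G01 X112.76 Y91.19 F1668
G01 X148.40 Y117.08 F1668
G01 X162.01 Y158.97 F1668
M5
G0 X23.15 Y222.89
M3 S673
G01 X136.41 Y222.89 F1668
G01 X136.41 Y198.18 F1668
G01 X23.15 Y198.18 F1668
G01 X23.15 Y222.89 F1668
M5
G0 X0.00 Y0.00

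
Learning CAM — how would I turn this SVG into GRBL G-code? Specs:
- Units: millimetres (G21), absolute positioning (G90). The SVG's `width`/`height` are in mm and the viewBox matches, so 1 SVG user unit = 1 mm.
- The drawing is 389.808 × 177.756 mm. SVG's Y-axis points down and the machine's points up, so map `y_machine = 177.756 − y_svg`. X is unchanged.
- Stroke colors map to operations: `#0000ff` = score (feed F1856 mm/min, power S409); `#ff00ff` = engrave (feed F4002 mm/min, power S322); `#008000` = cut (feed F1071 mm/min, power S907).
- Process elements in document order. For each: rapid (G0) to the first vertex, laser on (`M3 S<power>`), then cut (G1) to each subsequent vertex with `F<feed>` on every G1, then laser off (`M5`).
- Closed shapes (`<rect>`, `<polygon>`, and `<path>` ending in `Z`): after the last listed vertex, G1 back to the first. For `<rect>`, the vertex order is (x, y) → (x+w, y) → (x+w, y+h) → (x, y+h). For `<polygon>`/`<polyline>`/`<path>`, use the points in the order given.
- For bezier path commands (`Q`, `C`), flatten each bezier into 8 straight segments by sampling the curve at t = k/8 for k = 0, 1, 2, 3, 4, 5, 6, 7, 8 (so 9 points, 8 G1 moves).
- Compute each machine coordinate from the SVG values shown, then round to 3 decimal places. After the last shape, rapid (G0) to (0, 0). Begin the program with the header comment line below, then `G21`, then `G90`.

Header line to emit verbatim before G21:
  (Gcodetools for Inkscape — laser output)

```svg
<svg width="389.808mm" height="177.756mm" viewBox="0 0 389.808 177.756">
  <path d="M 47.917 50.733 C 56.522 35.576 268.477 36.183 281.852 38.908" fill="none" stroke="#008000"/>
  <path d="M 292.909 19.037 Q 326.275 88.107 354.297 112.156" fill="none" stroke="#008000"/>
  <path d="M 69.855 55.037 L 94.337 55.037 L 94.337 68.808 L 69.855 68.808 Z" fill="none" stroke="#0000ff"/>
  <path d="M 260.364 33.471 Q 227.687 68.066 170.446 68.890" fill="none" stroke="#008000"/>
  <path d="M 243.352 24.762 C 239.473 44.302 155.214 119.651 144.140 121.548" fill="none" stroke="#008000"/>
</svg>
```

Since the viewBox matches the mm dimensions, user units are millimetres directly. The only transform is the Y-flip y_m = 177.756 − y_svg.

Shape 1 is a cubic bezier drawn with `<path>`. Its stroke #008000 means cut at S907, F1071. After flipping Y the toolpath is (47.917,127.023) → (59.891,131.995) → (86.219,135.648) → (122.190,138.144) → (163.096,139.641) → (204.225,140.300) → (240.867,140.281) → (268.313,139.744) → (281.852,138.848).

Shape 2 is a quadratic bezier drawn with `<path>`. Its stroke #008000 means cut at S907, F1071. After flipping Y the toolpath is (292.909,158.719) → (301.167,142.155) → (309.258,126.998) → (317.182,113.248) → (324.939,100.904) → (332.529,89.968) → (339.952,80.438) → (347.208,72.316) → (354.297,65.600).

Shape 3 is a rectangle drawn with `<path>`. Its stroke #0000ff means score at S409, F1856. After flipping Y the toolpath is (69.855,122.719) → (94.337,122.719) → (94.337,108.948) → (69.855,108.948) → (69.855,122.719), returning to the start.

Shape 4 is a quadratic bezier drawn with `<path>`. Its stroke #008000 means cut at S907, F1071. After flipping Y the toolpath is (260.364,144.285) → (251.811,136.164) → (242.490,129.098) → (232.402,123.088) → (221.546,118.133) → (209.922,114.233) → (197.531,111.389) → (184.372,109.600) → (170.446,108.866).

Shape 5 is a cubic bezier drawn with `<path>`. Its stroke #008000 means cut at S907, F1071. After flipping Y the toolpath is (243.352,152.994) → (238.429,143.303) → (227.771,129.895) → (213.176,114.284) → (196.444,97.985) → (179.375,82.513) → (163.768,69.383) → (151.423,60.110) → (144.140,56.208).

(Gcodetools for Inkscape — laser output)
G21
G90
G0 X47.917 Y127.023
M3 S907
G1 X59.891 Y131.995 F1071
G1 X86.219 Y135.648 F1071
G1 X122.190 Y138.144 F1071
G1 X163.096 Y139.641 F1071
G1 X204.225 Y140.300 F1071
G1 X240.867 Y140.281 F1071
G1 X268.313 Y139.744 F1071
G1 X281.852 Y138.848 F1071
M5
G0 X292.909 Y158.719
M3 S907
G1 X301.167 Y142.155 F1071
G1 X309.258 Y126.998 F1071
G1 X317.182 Y113.248 F1071
G1 X324.939 Y100.904 F1071
G1 X332.529 Y89.968 F1071
G1 X339.952 Y80.438 F1071
G1 X347.208 Y72.316 F1071
G1 X354.297 Y65.600 F1071
M5
G0 X69.855 Y122.719
M3 S409
G1 X94.337 Y122.719 F1856
G1 X94.337 Y108.948 F1856
G1 X69.855 Y108.948 F1856
G1 X69.855 Y122.719 F1856
M5
G0 X260.364 Y144.285
M3 S907
G1 X251.811 Y136.164 F1071
G1 X242.490 Y129.098 F1071
G1 X232.402 Y123.088 F1071
G1 X221.546 Y118.133 F1071
G1 X209.922 Y114.233 F1071
G1 X197.531 Y111.389 F1071
G1 X184.372 Y109.600 F1071
G1 X170.446 Y108.866 F1071
M5
G0 X243.352 Y152.994
M3 S907
G1 X238.429 Y143.303 F1071
G1 X227.771 Y129.895 F1071
G1 X213.176 Y114.284 F1071
G1 X196.444 Y97.985 F1071
G1 X179.375 Y82.513 F1071
G1 X163.768 Y69.383 F1071
G1 X151.423 Y60.110 F1071
G1 X144.140 Y56.208 F1071
M5
G0 X0.000 Y0.000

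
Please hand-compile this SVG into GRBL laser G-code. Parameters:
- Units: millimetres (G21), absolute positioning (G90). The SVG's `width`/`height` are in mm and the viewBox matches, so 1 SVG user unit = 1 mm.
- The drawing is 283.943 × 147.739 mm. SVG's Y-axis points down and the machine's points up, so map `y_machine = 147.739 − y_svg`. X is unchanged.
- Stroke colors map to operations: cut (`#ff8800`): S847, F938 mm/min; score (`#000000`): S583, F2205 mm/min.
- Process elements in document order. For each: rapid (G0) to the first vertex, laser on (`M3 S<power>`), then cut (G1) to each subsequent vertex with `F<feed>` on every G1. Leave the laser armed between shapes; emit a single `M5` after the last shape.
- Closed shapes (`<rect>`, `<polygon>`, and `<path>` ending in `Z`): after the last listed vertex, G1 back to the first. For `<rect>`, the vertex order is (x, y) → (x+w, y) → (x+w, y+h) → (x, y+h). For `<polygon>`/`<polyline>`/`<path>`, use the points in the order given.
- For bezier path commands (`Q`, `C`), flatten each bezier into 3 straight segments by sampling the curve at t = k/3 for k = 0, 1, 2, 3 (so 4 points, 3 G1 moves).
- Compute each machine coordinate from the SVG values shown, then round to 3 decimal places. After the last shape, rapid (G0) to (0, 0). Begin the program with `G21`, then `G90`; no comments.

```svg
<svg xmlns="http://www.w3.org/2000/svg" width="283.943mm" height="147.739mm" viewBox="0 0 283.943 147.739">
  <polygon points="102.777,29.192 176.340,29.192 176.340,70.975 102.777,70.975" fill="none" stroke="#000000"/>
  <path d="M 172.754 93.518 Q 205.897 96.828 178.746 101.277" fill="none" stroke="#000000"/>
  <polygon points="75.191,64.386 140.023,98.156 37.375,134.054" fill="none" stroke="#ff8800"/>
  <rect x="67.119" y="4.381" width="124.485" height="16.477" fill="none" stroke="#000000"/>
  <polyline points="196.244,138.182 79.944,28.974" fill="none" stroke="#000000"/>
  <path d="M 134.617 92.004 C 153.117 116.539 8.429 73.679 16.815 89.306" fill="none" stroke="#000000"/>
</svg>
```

viewBox `0 0 283.943 147.739` with mm width/height → 1 unit = 1 mm. Flip: y_m = 147.739 − y_svg.

**Shape 1** — `<polygon>` rectangle, stroke `#000000` → score (S583, F2205). Machine vertices: (102.777,118.547) → (176.340,118.547) → (176.340,76.764) → (102.777,76.764) → (102.777,118.547). Closed: final G1 returns to the first vertex.

**Shape 2** — `<path>` quadratic bezier, stroke `#000000` → score (S583, F2205). Control points (SVG): P0=(172.754,93.518), P1=(205.897,96.828), P2=(178.746,101.277); sampled at t=k/3. Machine vertices: (172.754,54.221) → (188.150,51.888) → (190.147,49.301) → (178.746,46.462). Open path.

**Shape 3** — `<polygon>` closed polygon, stroke `#ff8800` → cut (S847, F938). Machine vertices: (75.191,83.353) → (140.023,49.583) → (37.375,13.685) → (75.191,83.353). Closed: final G1 returns to the first vertex.

**Shape 4** — `<rect>` rectangle, stroke `#000000` → score (S583, F2205). Machine vertices: (67.119,143.358) → (191.604,143.358) → (191.604,126.881) → (67.119,126.881) → (67.119,143.358). Closed: final G1 returns to the first vertex.

**Shape 5** — `<polyline>` line segment, stroke `#000000` → score (S583, F2205). Machine vertices: (196.244,9.557) → (79.944,118.765). Open path.

**Shape 6** — `<path>` cubic bezier, stroke `#000000` → score (S583, F2205). Control points (SVG): P0=(134.617,92.004), P1=(153.117,116.539), P2=(8.429,73.679), P3=(16.815,89.306); sampled at t=k/3. Machine vertices: (134.617,55.735) → (110.434,49.003) → (47.740,59.227) → (16.815,58.433). Open path.

G21
G90
G0 X102.777 Y118.547
M3 S583
G1 X176.340 Y118.547 F2205
G1 X176.340 Y76.764 F2205
G1 X102.777 Y76.764 F2205
G1 X102.777 Y118.547 F2205
G0 X172.754 Y54.221
M3 S583
G1 X188.150 Y51.888 F2205
G1 X190.147 Y49.301 F2205
G1 X178.746 Y46.462 F2205
G0 X75.191 Y83.353
M3 S847
G1 X140.023 Y49.583 F938
G1 X37.375 Y13.685 F938
G1 X75.191 Y83.353 F938
G0 X67.119 Y143.358
M3 S583
G1 X191.604 Y143.358 F2205
G1 X191.604 Y126.881 F2205
G1 X67.119 Y126.881 F2205
G1 X67.119 Y143.358 F2205
G0 X196.244 Y9.557
M3 S583
G1 X79.944 Y118.765 F2205
G0 X134.617 Y55.735
M3 S583
G1 X110.434 Y49.003 F2205
G1 X47.740 Y59.227 F2205
G1 X16.815 Y58.433 F2205
M5
G0 X0.000 Y0.000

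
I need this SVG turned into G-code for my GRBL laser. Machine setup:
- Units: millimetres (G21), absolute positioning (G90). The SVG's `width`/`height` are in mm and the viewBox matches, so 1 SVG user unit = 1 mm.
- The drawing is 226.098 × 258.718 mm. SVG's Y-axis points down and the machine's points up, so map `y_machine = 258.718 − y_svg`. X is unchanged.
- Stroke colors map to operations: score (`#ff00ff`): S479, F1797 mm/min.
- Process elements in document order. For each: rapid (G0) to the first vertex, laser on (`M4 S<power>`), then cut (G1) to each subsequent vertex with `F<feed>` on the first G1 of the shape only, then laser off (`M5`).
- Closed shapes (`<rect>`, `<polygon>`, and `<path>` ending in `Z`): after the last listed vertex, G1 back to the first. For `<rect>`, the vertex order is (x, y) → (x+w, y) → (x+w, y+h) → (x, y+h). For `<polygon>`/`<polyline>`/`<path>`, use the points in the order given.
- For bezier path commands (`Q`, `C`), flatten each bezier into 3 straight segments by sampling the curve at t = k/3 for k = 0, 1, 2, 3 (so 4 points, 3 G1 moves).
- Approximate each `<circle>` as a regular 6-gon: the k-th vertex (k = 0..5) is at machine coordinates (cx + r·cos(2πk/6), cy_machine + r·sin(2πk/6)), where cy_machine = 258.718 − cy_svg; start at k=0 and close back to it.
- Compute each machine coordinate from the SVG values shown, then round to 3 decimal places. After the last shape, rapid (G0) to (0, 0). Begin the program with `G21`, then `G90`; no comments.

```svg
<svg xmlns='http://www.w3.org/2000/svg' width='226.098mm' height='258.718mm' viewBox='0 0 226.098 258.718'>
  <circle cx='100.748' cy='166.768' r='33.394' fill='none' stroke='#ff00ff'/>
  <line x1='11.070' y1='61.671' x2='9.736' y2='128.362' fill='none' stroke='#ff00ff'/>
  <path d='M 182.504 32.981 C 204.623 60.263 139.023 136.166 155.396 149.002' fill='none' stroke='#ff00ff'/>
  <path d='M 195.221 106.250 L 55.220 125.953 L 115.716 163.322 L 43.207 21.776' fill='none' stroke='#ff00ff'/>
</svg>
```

viewBox `0 0 226.098 258.718` with mm width/height → 1 unit = 1 mm. Flip: y_m = 258.718 − y_svg.

**Shape 1** — `<circle>` circle, stroke `#ff00ff` → score (S479, F1797). Machine vertices: (134.142,91.950) → (117.445,120.870) → (84.051,120.870) → (67.354,91.950) → (84.051,63.030) → (117.445,63.030) → (134.142,91.950). Closed: final G1 returns to the first vertex.

**Shape 2** — `<line>` line segment, stroke `#ff00ff` → score (S479, F1797). Machine vertices: (11.070,197.047) → (9.736,130.356). Open path.

**Shape 3** — `<path>` cubic bezier, stroke `#ff00ff` → score (S479, F1797). Control points (SVG): P0=(182.504,32.981), P1=(204.623,60.263), P2=(139.023,136.166), P3=(155.396,149.002); sampled at t=k/3. Machine vertices: (182.504,225.737) → (181.668,186.385) → (160.062,139.438) → (155.396,109.716). Open path.

**Shape 4** — `<path>` open polyline, stroke `#ff00ff` → score (S479, F1797). Machine vertices: (195.221,152.468) → (55.220,132.765) → (115.716,95.396) → (43.207,236.942). Open path.

G21
G90
G0 X134.142 Y91.950
M4 S479
G1 X117.445 Y120.870 F1797
G1 X84.051 Y120.870
G1 X67.354 Y91.950
G1 X84.051 Y63.030
G1 X117.445 Y63.030
G1 X134.142 Y91.950
M5
G0 X11.070 Y197.047
M4 S479
G1 X9.736 Y130.356 F1797
M5
G0 X182.504 Y225.737
M4 S479
G1 X181.668 Y186.385 F1797
G1 X160.062 Y139.438
G1 X155.396 Y109.716
M5
G0 X195.221 Y152.468
M4 S479
G1 X55.220 Y132.765 F1797
G1 X115.716 Y95.396
G1 X43.207 Y236.942
M5
G0 X0.000 Y0.000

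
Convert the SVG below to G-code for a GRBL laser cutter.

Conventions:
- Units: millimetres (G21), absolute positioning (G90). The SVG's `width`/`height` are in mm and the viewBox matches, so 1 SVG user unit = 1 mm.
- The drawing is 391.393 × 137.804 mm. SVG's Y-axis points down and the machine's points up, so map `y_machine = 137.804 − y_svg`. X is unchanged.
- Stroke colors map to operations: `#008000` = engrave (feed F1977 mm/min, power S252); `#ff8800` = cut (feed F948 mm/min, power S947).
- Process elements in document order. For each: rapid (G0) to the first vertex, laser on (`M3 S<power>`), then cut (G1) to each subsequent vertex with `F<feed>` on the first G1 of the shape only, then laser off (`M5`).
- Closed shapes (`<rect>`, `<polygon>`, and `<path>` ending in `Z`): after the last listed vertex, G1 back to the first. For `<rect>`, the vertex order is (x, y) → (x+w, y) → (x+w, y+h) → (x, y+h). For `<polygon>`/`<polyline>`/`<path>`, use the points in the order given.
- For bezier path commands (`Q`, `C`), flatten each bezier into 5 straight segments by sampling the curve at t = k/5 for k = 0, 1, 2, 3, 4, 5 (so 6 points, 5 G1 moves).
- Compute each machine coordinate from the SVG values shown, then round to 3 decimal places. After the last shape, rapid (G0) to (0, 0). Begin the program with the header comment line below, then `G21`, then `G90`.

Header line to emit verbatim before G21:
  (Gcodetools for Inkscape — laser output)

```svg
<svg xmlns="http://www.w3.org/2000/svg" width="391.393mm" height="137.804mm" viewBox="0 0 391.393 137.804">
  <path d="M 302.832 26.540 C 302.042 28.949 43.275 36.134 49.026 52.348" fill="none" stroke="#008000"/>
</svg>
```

1 u = 1 mm; y_m = 137.804 − y.

[1] `<path>` cubic bezier, #008000→engrave S252 F1977: (302.832,111.264) → (275.581,109.211) → (211.495,105.809) → (135.654,100.851) → (73.138,94.135) → (49.026,85.456)

(Gcodetools for Inkscape — laser output)
G21
G90
G0 X302.832 Y111.264
M3 S252
G1 X275.581 Y109.211 F1977
G1 X211.495 Y105.809
G1 X135.654 Y100.851
G1 X73.138 Y94.135
G1 X49.026 Y85.456
M5
G0 X0.000 Y0.000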